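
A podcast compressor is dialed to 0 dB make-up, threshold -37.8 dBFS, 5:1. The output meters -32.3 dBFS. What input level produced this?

-10.3 dBFS

Post-compression overshoot = -32.3 − (-37.8) = 5.5 dB.
Undo the ratio: input overshoot = 5.5 × 5 = 27.5 dB, giving input = -10.3 dBFS.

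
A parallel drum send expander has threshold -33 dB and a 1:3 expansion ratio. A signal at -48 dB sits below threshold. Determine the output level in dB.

Below threshold, a 1:3 expander applies gain = (3−1)×(T − x) of attenuation.
(3−1) × 15 = 30 dB, so output = -48 − 30 = -78 dB.

-78 dB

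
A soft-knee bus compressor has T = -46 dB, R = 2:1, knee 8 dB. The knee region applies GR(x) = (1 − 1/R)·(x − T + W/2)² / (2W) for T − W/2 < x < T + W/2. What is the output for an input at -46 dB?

x − T + W/2 = -46 − (-46) + 4 = 4.
GR = (1 − 1/2) × 4² / 16 = 0.5 × 16 / 16 = 0.5 dB.
Output = -46 − 0.5 = -46.5 dB.

-46.5 dB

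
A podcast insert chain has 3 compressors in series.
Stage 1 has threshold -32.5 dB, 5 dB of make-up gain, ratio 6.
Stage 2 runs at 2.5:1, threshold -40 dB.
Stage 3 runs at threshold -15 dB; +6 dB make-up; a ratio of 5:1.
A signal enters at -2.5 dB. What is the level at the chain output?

-27 dB

Stage 1: 30 dB above -32.5 dB, reduced 6:1 to 5 dB above → -27.5 dB; +5 dB make-up → -22.5 dB.
Stage 2: 17.5 dB above -40 dB, reduced 2.5:1 to 7 dB above → -33 dB.
Stage 3: -33 dB is at or below the -15 dB threshold — no compression; make-up brings it to -27 dB.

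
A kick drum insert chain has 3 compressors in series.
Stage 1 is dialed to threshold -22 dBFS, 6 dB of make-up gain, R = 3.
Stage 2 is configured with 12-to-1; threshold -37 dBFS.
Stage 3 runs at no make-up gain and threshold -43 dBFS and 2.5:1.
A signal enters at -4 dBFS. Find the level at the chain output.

Stage 1: overshoot 18 dB → 18/3 = 6 dB → -16 dBFS; +6 dB make-up → -10 dBFS.
Stage 2: -10 dBFS is 27 dB over -37 dBFS; at 12:1 that becomes 2.25 dB over, giving -34.75 dBFS.
Stage 3: 8.25 dB above -43 dBFS, reduced 2.5:1 to 3.3 dB above → -39.7 dBFS.

-39.7 dBFS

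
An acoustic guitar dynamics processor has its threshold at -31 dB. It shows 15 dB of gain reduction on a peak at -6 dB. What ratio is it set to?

2.5:1

Input overshoot = -6 − (-31) = 25 dB.
Output overshoot = 25 − 15 = 10 dB.
Ratio = input overshoot / output overshoot = 25 / 10 = 2.5.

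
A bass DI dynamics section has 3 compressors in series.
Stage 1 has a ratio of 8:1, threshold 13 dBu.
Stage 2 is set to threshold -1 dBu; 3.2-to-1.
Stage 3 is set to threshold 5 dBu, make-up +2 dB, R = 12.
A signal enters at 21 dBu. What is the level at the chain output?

5.6875 dBu

Stage 1: overshoot 8 dB → 8/8 = 1 dB → 14 dBu.
Stage 2: overshoot 15 dB → 15/3.2 = 4.6875 dB → 3.6875 dBu.
Stage 3: below threshold (3.6875 ≤ 5); passes unchanged; make-up brings it to 5.6875 dBu.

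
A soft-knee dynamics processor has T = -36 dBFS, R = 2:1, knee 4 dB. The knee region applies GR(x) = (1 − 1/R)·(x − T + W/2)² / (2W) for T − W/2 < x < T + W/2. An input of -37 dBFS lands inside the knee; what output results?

x − T + W/2 = -37 − (-36) + 2 = 1.
GR = (1 − 1/2) × 1² / 8 = 0.5 × 1 / 8 = 0.0625 dB.
Output = -37 − 0.0625 = -37.0625 dBFS.

-37.0625 dBFS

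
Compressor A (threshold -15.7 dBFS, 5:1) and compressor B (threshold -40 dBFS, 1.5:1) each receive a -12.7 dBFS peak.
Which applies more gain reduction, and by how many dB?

A: GR = 3 − 3/5 = 2.4 dB.
B: GR = 27.3 − 27.3/1.5 = 9.1 dB.
B reduces 6.7 dB more.

B, by 6.7 dB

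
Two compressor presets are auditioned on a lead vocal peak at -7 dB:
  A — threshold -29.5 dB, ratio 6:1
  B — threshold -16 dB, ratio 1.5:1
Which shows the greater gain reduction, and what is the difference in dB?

A: GR = 22.5 − 22.5/6 = 18.75 dB.
B: GR = 9 − 9/1.5 = 3 dB.
A reduces 15.75 dB more.

A, by 15.75 dB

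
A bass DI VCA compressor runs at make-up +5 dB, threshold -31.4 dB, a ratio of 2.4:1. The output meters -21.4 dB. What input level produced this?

Stripping the +5 dB make-up gives -26.4 dB at the gain stage.
The compressed level sits -26.4 − (-31.4) = 5 dB over threshold.
Undo the ratio: input overshoot = 5 × 2.4 = 12 dB, giving input = -19.4 dB.

-19.4 dB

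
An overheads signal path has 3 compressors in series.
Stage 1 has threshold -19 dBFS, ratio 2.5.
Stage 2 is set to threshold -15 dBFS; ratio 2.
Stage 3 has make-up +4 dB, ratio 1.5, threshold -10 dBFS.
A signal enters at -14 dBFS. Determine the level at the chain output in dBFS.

-13 dBFS

Stage 1: overshoot 5 dB → 5/2.5 = 2 dB → -17 dBFS.
Stage 2: -17 dBFS ≤ -15 dBFS, so stage 2 doesn't engage; output -17 dBFS.
Stage 3: -17 dBFS ≤ -10 dBFS, so stage 3 doesn't engage; make-up brings it to -13 dBFS.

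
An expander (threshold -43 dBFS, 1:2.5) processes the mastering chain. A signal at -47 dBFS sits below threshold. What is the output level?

Undershoot = (-43) − (-47) = 4 dB.
At 1:2.5, that expands to 10 dB under threshold.
Output = -43 − 10 = -53 dBFS.

-53 dBFS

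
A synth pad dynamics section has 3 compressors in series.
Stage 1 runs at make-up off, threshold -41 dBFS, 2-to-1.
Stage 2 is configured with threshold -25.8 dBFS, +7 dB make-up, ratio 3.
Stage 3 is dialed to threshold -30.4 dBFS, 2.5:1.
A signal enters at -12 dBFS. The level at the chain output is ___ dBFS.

Stage 1: overshoot 29 dB → 29/2 = 14.5 dB → -26.5 dBFS.
Stage 2: below threshold (-26.5 ≤ -25.8); passes unchanged; make-up brings it to -19.5 dBFS.
Stage 3: 10.9 dB above -30.4 dBFS, reduced 2.5:1 to 4.36 dB above → -26.04 dBFS.

-26.04 dBFS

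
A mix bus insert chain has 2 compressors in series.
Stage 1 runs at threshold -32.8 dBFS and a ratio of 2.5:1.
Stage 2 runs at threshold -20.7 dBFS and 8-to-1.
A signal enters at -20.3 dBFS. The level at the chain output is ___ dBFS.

-27.8 dBFS

Stage 1: -20.3 dBFS is 12.5 dB over -32.8 dBFS; at 2.5:1 that becomes 5 dB over, giving -27.8 dBFS.
Stage 2: below threshold (-27.8 ≤ -20.7); passes unchanged; output -27.8 dBFS.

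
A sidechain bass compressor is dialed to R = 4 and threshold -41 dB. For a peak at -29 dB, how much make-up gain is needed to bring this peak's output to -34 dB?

4 dB

Without make-up, output = threshold + overshoot/4 = -41 + 3 = -38 dB.
Gap to target: 4 dB.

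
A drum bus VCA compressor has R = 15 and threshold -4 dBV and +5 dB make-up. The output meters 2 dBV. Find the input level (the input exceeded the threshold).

Stripping the +5 dB make-up gives -3 dBV at the gain stage.
That's 1 dB above the -4 dBV threshold.
Undo the ratio: input overshoot = 1 × 15 = 15 dB, giving input = 11 dBV.

11 dBV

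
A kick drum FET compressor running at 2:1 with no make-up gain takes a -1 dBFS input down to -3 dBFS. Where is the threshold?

Let T be the threshold. Output overshoot = (input overshoot)/R, so -3 − T = (-1 − T)/2.
2·(-3 − T) = -1 − T → 1·T = -6 − (-1) = -5.
T = -5/1 = -5 dBFS.

-5 dBFS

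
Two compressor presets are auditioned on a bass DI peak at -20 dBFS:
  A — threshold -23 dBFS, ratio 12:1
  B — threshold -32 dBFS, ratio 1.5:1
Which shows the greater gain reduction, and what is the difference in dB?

A: 3 dB over, compressed to 0.25 dB over, so 2.75 dB of GR.
B: 12 dB over, compressed to 8 dB over, so 4 dB of GR.
B applies 1.25 dB more gain reduction.

B, by 1.25 dB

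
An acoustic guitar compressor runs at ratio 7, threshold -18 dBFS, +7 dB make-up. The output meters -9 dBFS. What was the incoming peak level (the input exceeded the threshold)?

Before make-up, the level was -9 − 7 = -16 dBFS.
That's 2 dB above the -18 dBFS threshold.
Input overshoot = R × output overshoot = 14 dB → input = -18 + 14 = -4 dBFS.

-4 dBFS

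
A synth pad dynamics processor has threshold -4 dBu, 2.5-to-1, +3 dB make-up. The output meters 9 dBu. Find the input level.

21 dBu

Before make-up, the level was 9 − 3 = 6 dBu.
Post-compression overshoot = 6 − (-4) = 10 dB.
Input overshoot = R × output overshoot = 25 dB → input = -4 + 25 = 21 dBu.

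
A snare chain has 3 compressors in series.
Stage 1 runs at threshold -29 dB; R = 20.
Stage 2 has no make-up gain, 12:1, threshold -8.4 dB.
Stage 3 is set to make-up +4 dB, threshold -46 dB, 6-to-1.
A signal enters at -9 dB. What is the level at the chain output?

Stage 1: -9 dB is 20 dB over -29 dB; at 20:1 that becomes 1 dB over, giving -28 dB.
Stage 2: below threshold (-28 ≤ -8.4); passes unchanged; output -28 dB.
Stage 3: -28 dB is 18 dB over -46 dB; at 6:1 that becomes 3 dB over, giving -43 dB; +4 dB make-up → -39 dB.

-39 dB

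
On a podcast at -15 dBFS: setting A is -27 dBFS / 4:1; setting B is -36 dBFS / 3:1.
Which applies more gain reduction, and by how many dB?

B, by 5 dB

A: 12 dB over, compressed to 3 dB over, so 9 dB of GR.
B: 21 dB over, compressed to 7 dB over, so 14 dB of GR.
B applies 5 dB more gain reduction.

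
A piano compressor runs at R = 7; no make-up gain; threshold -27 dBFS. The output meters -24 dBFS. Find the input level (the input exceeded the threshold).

-6 dBFS

The compressed level sits -24 − (-27) = 3 dB over threshold.
Undo the ratio: input overshoot = 3 × 7 = 21 dB, giving input = -6 dBFS.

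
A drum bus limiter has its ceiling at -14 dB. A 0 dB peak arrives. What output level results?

-14 dB

A brickwall limiter is an ∞:1 compressor: any input above the ceiling is clamped to -14 dB.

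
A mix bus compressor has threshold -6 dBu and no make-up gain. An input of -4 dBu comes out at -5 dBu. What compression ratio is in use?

Input overshoot = -4 − (-6) = 2 dB; output overshoot = -5 − (-6) = 1 dB.
Ratio = 2 / 1 = 2.

2:1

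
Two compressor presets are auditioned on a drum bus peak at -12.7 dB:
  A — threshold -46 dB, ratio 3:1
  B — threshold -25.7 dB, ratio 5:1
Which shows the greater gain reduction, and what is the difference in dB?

A: GR = 33.3 − 33.3/3 = 22.2 dB.
B: GR = 13 − 13/5 = 10.4 dB.
A applies 11.8 dB more gain reduction.

A, by 11.8 dB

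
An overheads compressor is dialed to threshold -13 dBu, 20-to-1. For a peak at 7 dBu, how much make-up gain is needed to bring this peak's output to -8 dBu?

4 dB

Without make-up, output = threshold + overshoot/20 = -13 + 1 = -12 dBu.
Gap to target: 4 dB.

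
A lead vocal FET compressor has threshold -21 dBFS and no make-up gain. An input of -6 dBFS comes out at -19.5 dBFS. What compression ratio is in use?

10:1

Input overshoot = -6 − (-21) = 15 dB; output overshoot = -19.5 − (-21) = 1.5 dB.
Ratio = 15 / 1.5 = 10.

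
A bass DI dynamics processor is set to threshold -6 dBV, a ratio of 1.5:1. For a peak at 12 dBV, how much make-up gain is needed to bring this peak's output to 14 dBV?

8 dB

The peak compresses to -6 + 18/1.5 = 6 dBV.
To reach 14 dBV requires 14 − 6 = 8 dB of make-up.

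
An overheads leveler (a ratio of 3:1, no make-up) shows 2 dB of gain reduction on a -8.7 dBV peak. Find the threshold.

-11.7 dBV

Let T be the threshold. Output overshoot = (input overshoot)/R, so -10.7 − T = (-8.7 − T)/3.
3·(-10.7 − T) = -8.7 − T → 2·T = -32.1 − (-8.7) = -23.4.
T = -23.4/2 = -11.7 dBV.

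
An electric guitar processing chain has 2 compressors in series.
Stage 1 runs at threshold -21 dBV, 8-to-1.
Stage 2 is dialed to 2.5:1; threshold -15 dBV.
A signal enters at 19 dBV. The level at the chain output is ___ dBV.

Stage 1: 40 dB above -21 dBV, reduced 8:1 to 5 dB above → -16 dBV.
Stage 2: -16 dBV ≤ -15 dBV, so stage 2 doesn't engage; output -16 dBV.

-16 dBV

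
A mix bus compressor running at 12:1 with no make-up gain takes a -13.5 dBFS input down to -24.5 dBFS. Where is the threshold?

-25.5 dBFS

Input is 12 dB above T (since output overshoot × R = input overshoot: (-24.5 − T)·12 = -13.5 − T gives T = -25.5 dBFS).
Check: -25.5 + (-13.5 − (-25.5))/12 = -25.5 + 1 = -24.5 dBFS. ✓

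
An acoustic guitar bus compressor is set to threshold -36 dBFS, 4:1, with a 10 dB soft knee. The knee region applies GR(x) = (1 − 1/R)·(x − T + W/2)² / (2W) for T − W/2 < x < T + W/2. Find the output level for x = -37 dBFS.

-37.6 dBFS

x − T + W/2 = -37 − (-36) + 5 = 4.
GR = (1 − 1/4) × 4² / 20 = 0.75 × 16 / 20 = 0.6 dB.
Output = -37 − 0.6 = -37.6 dBFS.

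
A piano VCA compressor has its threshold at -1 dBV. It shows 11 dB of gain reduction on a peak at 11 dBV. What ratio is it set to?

12:1

Input overshoot = 11 − (-1) = 12 dB.
Output overshoot = 12 − 11 = 1 dB.
Ratio = input overshoot / output overshoot = 12 / 1 = 12.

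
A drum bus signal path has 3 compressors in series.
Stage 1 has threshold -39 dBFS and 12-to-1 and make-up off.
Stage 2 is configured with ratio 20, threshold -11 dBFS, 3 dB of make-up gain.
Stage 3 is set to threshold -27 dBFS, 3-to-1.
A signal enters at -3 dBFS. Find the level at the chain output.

Stage 1: overshoot 36 dB → 36/12 = 3 dB → -36 dBFS.
Stage 2: -36 dBFS is at or below the -11 dBFS threshold — no compression; make-up brings it to -33 dBFS.
Stage 3: -33 dBFS is at or below the -27 dBFS threshold — no compression; output -33 dBFS.

-33 dBFS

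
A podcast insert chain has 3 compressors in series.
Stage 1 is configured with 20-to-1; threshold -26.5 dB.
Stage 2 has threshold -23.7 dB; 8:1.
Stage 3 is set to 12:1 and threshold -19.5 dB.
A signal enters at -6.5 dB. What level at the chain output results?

Stage 1: -6.5 dB is 20 dB over -26.5 dB; at 20:1 that becomes 1 dB over, giving -25.5 dB.
Stage 2: -25.5 dB ≤ -23.7 dB, so stage 2 doesn't engage; output -25.5 dB.
Stage 3: -25.5 dB is at or below the -19.5 dB threshold — no compression; output -25.5 dB.

-25.5 dB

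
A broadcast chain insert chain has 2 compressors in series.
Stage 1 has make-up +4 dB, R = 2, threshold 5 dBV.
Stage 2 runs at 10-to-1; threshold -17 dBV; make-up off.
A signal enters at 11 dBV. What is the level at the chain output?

Stage 1: overshoot 6 dB → 6/2 = 3 dB → 8 dBV; +4 dB make-up → 12 dBV.
Stage 2: 12 dBV is 29 dB over -17 dBV; at 10:1 that becomes 2.9 dB over, giving -14.1 dBV.

-14.1 dBV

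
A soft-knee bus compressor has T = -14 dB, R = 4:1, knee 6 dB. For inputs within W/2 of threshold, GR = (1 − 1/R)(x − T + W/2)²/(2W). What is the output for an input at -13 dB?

x − T + W/2 = -13 − (-14) + 3 = 4.
GR = (1 − 1/4) × 4² / 12 = 0.75 × 16 / 12 = 1 dB.
Output = -13 − 1 = -14 dB.

-14 dB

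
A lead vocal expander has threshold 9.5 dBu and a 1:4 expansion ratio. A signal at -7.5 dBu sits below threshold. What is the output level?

-58.5 dBu

The input is 17 dB below the 9.5 dBu threshold.
A 1:4 expander multiplies undershoot by 4: 17 × 4 = 68 dB below threshold.
Output = 9.5 − 68 = -58.5 dBu.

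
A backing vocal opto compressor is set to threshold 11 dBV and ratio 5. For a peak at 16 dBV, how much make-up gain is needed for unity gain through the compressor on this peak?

4 dB

Overshoot 5 dB → 5/5 = 1 dB after compression, so the compressed level is 11 + 1 = 12 dBV.
Make-up = target − compressed = 16 − 12 = 4 dB.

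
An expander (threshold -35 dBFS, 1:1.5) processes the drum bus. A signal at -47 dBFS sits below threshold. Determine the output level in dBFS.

Below threshold, a 1:1.5 expander applies gain = (1.5−1)×(T − x) of attenuation.
(1.5−1) × 12 = 6 dB, so output = -47 − 6 = -53 dBFS.

-53 dBFS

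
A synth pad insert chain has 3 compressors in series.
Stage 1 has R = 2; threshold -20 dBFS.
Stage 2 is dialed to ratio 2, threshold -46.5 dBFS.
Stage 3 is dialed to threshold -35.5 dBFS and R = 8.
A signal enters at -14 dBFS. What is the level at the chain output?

-35.03125 dBFS

Stage 1: -14 dBFS is 6 dB over -20 dBFS; at 2:1 that becomes 3 dB over, giving -17 dBFS.
Stage 2: 29.5 dB above -46.5 dBFS, reduced 2:1 to 14.75 dB above → -31.75 dBFS.
Stage 3: -31.75 dBFS is 3.75 dB over -35.5 dBFS; at 8:1 that becomes 0.46875 dB over, giving -35.03125 dBFS.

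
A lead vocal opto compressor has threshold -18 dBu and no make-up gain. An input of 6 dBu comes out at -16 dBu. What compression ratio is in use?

12:1

Input overshoot = 6 − (-18) = 24 dB; output overshoot = -16 − (-18) = 2 dB.
Ratio = 24 / 2 = 12.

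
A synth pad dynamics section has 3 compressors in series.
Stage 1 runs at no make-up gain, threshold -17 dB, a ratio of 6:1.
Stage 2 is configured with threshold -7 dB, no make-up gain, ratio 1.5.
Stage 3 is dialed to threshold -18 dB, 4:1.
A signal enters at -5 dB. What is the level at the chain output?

Stage 1: overshoot 12 dB → 12/6 = 2 dB → -15 dB.
Stage 2: below threshold (-15 ≤ -7); passes unchanged; output -15 dB.
Stage 3: overshoot 3 dB → 3/4 = 0.75 dB → -17.25 dB.

-17.25 dB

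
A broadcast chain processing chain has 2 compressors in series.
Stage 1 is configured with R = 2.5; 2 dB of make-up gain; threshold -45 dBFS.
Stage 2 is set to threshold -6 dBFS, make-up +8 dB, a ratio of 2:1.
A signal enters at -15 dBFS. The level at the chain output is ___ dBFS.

-23 dBFS

Stage 1: -15 dBFS is 30 dB over -45 dBFS; at 2.5:1 that becomes 12 dB over, giving -33 dBFS; +2 dB make-up → -31 dBFS.
Stage 2: -31 dBFS is at or below the -6 dBFS threshold — no compression; make-up brings it to -23 dBFS.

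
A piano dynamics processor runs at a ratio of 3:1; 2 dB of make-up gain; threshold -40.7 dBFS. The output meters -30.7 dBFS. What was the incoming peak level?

-16.7 dBFS

Remove make-up: -30.7 − 2 = -32.7 dBFS.
Post-compression overshoot = -32.7 − (-40.7) = 8 dB.
Input overshoot = R × output overshoot = 24 dB → input = -40.7 + 24 = -16.7 dBFS.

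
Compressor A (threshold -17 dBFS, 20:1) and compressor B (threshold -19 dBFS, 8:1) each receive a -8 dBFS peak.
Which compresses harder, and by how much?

A: 9 dB over, compressed to 0.45 dB over, so 8.55 dB of GR.
B: 11 dB over, compressed to 1.375 dB over, so 9.625 dB of GR.
B applies 1.075 dB more gain reduction.

B, by 1.075 dB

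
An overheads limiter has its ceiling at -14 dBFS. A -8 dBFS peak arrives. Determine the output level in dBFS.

A brickwall limiter is an ∞:1 compressor: any input above the ceiling is clamped to -14 dBFS.

-14 dBFS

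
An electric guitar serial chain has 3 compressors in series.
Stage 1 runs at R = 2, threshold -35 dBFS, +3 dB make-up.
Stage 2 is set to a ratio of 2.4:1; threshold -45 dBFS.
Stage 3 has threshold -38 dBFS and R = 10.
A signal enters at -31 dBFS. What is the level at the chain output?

Stage 1: overshoot 4 dB → 4/2 = 2 dB → -33 dBFS; +3 dB make-up → -30 dBFS.
Stage 2: 15 dB above -45 dBFS, reduced 2.4:1 to 6.25 dB above → -38.75 dBFS.
Stage 3: -38.75 dBFS ≤ -38 dBFS, so stage 3 doesn't engage; output -38.75 dBFS.

-38.75 dBFS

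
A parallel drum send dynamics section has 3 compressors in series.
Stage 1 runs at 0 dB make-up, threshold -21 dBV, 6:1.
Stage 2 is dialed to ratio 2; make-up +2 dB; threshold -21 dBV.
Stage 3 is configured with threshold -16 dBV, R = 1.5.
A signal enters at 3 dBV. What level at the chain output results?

Stage 1: overshoot 24 dB → 24/6 = 4 dB → -17 dBV.
Stage 2: overshoot 4 dB → 4/2 = 2 dB → -19 dBV; +2 dB make-up → -17 dBV.
Stage 3: -17 dBV is at or below the -16 dBV threshold — no compression; output -17 dBV.

-17 dBV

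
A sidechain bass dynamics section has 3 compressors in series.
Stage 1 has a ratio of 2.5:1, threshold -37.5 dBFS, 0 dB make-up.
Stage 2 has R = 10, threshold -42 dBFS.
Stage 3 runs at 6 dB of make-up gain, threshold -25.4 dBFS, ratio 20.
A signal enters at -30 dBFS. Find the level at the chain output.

-35.25 dBFS

Stage 1: 7.5 dB above -37.5 dBFS, reduced 2.5:1 to 3 dB above → -34.5 dBFS.
Stage 2: overshoot 7.5 dB → 7.5/10 = 0.75 dB → -41.25 dBFS.
Stage 3: below threshold (-41.25 ≤ -25.4); passes unchanged; make-up brings it to -35.25 dBFS.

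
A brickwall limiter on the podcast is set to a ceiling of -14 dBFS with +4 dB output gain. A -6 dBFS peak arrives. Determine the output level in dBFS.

-10 dBFS

A brickwall limiter is an ∞:1 compressor: any input above the ceiling is clamped to -14 dBFS.
Output gain then adds 4 dB: -14 + 4 = -10 dBFS.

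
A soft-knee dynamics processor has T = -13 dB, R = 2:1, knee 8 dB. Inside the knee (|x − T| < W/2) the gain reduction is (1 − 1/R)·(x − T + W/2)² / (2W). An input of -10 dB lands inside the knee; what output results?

-11.53125 dB

x − T + W/2 = -10 − (-13) + 4 = 7.
GR = (1 − 1/2) × 7² / 16 = 0.5 × 49 / 16 = 1.53125 dB.
Output = -10 − 1.53125 = -11.53125 dB.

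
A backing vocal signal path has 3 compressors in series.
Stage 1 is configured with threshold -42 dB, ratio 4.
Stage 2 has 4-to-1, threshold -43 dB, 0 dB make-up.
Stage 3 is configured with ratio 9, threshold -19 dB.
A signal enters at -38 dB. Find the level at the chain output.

Stage 1: 4 dB above -42 dB, reduced 4:1 to 1 dB above → -41 dB.
Stage 2: -41 dB is 2 dB over -43 dB; at 4:1 that becomes 0.5 dB over, giving -42.5 dB.
Stage 3: -42.5 dB ≤ -19 dB, so stage 3 doesn't engage; output -42.5 dB.

-42.5 dB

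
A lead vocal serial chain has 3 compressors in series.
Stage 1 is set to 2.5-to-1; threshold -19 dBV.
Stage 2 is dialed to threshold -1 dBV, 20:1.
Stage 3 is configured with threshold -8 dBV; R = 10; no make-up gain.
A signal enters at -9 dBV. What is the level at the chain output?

Stage 1: overshoot 10 dB → 10/2.5 = 4 dB → -15 dBV.
Stage 2: below threshold (-15 ≤ -1); passes unchanged; output -15 dBV.
Stage 3: below threshold (-15 ≤ -8); passes unchanged; output -15 dBV.

-15 dBV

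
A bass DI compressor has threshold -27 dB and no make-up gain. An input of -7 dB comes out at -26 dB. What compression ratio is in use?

20:1

Input overshoot = -7 − (-27) = 20 dB; output overshoot = -26 − (-27) = 1 dB.
Ratio = 20 / 1 = 20.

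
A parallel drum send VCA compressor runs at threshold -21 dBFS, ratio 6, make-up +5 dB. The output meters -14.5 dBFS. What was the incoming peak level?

-12 dBFS

Remove make-up: -14.5 − 5 = -19.5 dBFS.
That's 1.5 dB above the -21 dBFS threshold.
Input overshoot = R × output overshoot = 9 dB → input = -21 + 9 = -12 dBFS.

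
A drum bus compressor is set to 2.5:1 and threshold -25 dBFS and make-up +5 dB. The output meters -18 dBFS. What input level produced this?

Remove make-up: -18 − 5 = -23 dBFS.
Post-compression overshoot = -23 − (-25) = 2 dB.
Input overshoot = R × output overshoot = 5 dB → input = -25 + 5 = -20 dBFS.

-20 dBFS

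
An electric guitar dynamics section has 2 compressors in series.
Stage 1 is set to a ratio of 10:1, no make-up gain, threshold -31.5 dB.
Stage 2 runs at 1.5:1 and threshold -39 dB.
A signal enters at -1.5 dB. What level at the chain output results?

Stage 1: overshoot 30 dB → 30/10 = 3 dB → -28.5 dB.
Stage 2: -28.5 dB is 10.5 dB over -39 dB; at 1.5:1 that becomes 7 dB over, giving -32 dB.

-32 dB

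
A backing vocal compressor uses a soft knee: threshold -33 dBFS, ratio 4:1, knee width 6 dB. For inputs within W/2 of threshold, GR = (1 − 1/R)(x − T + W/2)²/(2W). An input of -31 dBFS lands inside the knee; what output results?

-32.5625 dBFS

x − T + W/2 = -31 − (-33) + 3 = 5.
GR = (1 − 1/4) × 5² / 12 = 0.75 × 25 / 12 = 1.5625 dB.
Output = -31 − 1.5625 = -32.5625 dBFS.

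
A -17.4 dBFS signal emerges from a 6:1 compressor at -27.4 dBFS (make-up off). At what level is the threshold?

-29.4 dBFS

Gain reduction = -17.4 − (-27.4) = 10 dB; output overshoot = GR / (R − 1) = 10 / 5 = 2 dB.
Threshold = output − output overshoot = -27.4 − 2 = -29.4 dBFS.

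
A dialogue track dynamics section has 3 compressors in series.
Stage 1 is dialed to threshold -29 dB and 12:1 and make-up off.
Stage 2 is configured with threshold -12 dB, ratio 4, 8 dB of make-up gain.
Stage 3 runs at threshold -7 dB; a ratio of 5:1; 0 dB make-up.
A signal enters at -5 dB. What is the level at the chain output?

Stage 1: overshoot 24 dB → 24/12 = 2 dB → -27 dB.
Stage 2: below threshold (-27 ≤ -12); passes unchanged; make-up brings it to -19 dB.
Stage 3: below threshold (-19 ≤ -7); passes unchanged; output -19 dB.

-19 dB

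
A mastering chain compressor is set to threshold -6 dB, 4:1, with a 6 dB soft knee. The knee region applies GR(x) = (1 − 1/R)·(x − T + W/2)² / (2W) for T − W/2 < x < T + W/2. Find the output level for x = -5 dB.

-6 dB

x − T + W/2 = -5 − (-6) + 3 = 4.
GR = (1 − 1/4) × 4² / 12 = 0.75 × 16 / 12 = 1 dB.
Output = -5 − 1 = -6 dB.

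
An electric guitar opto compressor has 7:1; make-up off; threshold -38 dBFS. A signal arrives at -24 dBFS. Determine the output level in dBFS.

Overshoot: -24 − (-38) = 14 dB.
7:1 compression reduces that to 14/7 = 2 dB over.
Output = -38 + 2 = -36 dBFS.

-36 dBFS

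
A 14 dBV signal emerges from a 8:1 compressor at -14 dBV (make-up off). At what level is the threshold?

Input is 32 dB above T (since output overshoot × R = input overshoot: (-14 − T)·8 = 14 − T gives T = -18 dBV).
Check: -18 + (14 − (-18))/8 = -18 + 4 = -14 dBV. ✓

-18 dBV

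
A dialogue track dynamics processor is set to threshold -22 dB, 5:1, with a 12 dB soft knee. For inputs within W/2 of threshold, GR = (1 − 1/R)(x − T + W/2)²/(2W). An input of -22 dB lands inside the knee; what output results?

x − T + W/2 = -22 − (-22) + 6 = 6.
GR = (1 − 1/5) × 6² / 24 = 0.8 × 36 / 24 = 1.2 dB.
Output = -22 − 1.2 = -23.2 dB.

-23.2 dB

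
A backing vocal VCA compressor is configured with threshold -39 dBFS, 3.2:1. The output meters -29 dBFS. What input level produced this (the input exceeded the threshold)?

-7 dBFS

That's 10 dB above the -39 dBFS threshold.
Before 3.2:1 compression the overshoot was 10 × 3.2 = 32 dB, so input = -39 + 32 = -7 dBFS.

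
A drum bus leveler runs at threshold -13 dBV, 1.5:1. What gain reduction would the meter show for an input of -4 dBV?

3 dB

-4 dBV exceeds the threshold by 9 dB.
At 1.5:1, output sits 9/1.5 = 6 dB above threshold.
GR = overshoot in − overshoot out = 9 − 6 = 3 dB.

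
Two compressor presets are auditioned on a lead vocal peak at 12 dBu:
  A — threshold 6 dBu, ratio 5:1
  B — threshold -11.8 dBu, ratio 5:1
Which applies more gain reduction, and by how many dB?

B, by 14.24 dB

A: overshoot 6 dB → output overshoot 1.2 dB → GR 4.8 dB.
B: overshoot 23.8 dB → output overshoot 4.76 dB → GR 19.04 dB.
B applies 14.24 dB more gain reduction.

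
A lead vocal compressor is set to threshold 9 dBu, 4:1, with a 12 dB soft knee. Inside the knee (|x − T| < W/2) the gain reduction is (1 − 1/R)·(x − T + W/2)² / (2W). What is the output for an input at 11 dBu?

9 dBu

x − T + W/2 = 11 − 9 + 6 = 8.
GR = (1 − 1/4) × 8² / 24 = 0.75 × 64 / 24 = 2 dB.
Output = 11 − 2 = 9 dBu.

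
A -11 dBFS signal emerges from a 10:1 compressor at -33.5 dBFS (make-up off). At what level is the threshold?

Gain reduction = -11 − (-33.5) = 22.5 dB; output overshoot = GR / (R − 1) = 22.5 / 9 = 2.5 dB.
Threshold = output − output overshoot = -33.5 − 2.5 = -36 dBFS.

-36 dBFS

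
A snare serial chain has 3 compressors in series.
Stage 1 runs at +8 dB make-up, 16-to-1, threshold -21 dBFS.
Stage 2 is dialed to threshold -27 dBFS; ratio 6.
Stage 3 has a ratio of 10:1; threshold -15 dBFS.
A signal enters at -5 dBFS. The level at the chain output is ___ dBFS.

-24.5 dBFS

Stage 1: overshoot 16 dB → 16/16 = 1 dB → -20 dBFS; +8 dB make-up → -12 dBFS.
Stage 2: 15 dB above -27 dBFS, reduced 6:1 to 2.5 dB above → -24.5 dBFS.
Stage 3: below threshold (-24.5 ≤ -15); passes unchanged; output -24.5 dBFS.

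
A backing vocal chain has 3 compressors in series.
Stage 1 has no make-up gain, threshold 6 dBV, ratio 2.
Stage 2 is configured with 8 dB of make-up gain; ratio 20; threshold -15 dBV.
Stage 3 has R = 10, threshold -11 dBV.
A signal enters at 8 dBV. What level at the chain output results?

Stage 1: overshoot 2 dB → 2/2 = 1 dB → 7 dBV.
Stage 2: overshoot 22 dB → 22/20 = 1.1 dB → -13.9 dBV; +8 dB make-up → -5.9 dBV.
Stage 3: -5.9 dBV is 5.1 dB over -11 dBV; at 10:1 that becomes 0.51 dB over, giving -10.49 dBV.

-10.49 dBV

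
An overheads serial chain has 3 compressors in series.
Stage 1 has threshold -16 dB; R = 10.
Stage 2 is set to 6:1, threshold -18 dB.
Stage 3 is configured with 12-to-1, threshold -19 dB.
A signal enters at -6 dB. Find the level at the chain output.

Stage 1: 10 dB above -16 dB, reduced 10:1 to 1 dB above → -15 dB.
Stage 2: 3 dB above -18 dB, reduced 6:1 to 0.5 dB above → -17.5 dB.
Stage 3: -17.5 dB is 1.5 dB over -19 dB; at 12:1 that becomes 0.125 dB over, giving -18.875 dB.

-18.875 dB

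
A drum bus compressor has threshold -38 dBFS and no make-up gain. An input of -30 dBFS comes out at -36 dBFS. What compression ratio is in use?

Input overshoot = -30 − (-38) = 8 dB; output overshoot = -36 − (-38) = 2 dB.
Ratio = 8 / 2 = 4.

4:1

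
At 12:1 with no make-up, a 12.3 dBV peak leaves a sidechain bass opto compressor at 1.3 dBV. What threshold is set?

Input is 12 dB above T (since output overshoot × R = input overshoot: (1.3 − T)·12 = 12.3 − T gives T = 0.3 dBV).
Check: 0.3 + (12.3 − 0.3)/12 = 0.3 + 1 = 1.3 dBV. ✓

0.3 dBV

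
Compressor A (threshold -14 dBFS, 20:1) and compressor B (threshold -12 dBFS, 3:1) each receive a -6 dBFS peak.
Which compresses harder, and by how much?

A: GR = 8 − 8/20 = 7.6 dB.
B: GR = 6 − 6/3 = 4 dB.
A reduces 3.6 dB more.

A, by 3.6 dB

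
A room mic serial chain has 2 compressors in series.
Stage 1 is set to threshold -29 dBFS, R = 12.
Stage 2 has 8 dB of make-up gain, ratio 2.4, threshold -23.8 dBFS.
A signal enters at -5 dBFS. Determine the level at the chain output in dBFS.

Stage 1: 24 dB above -29 dBFS, reduced 12:1 to 2 dB above → -27 dBFS.
Stage 2: below threshold (-27 ≤ -23.8); passes unchanged; make-up brings it to -19 dBFS.

-19 dBFS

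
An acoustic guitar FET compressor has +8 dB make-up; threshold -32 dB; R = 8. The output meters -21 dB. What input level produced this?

-8 dB

Stripping the +8 dB make-up gives -29 dB at the gain stage.
The compressed level sits -29 − (-32) = 3 dB over threshold.
Undo the ratio: input overshoot = 3 × 8 = 24 dB, giving input = -8 dB.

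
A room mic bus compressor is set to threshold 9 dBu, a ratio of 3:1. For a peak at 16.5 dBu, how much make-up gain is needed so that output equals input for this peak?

5 dB

Without make-up, output = threshold + overshoot/3 = 9 + 2.5 = 11.5 dBu.
Gap to target: 5 dB.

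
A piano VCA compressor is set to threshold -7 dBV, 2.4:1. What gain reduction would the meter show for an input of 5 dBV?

7 dB

5 dBV exceeds the threshold by 12 dB.
A 2.4:1 ratio leaves 5 dB of that excess.
GR = overshoot in − overshoot out = 12 − 5 = 7 dB.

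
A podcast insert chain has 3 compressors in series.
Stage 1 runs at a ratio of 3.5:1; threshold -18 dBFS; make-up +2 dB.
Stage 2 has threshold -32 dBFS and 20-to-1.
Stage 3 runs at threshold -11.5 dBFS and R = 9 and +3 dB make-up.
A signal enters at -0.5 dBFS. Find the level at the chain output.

-27.95 dBFS

Stage 1: -0.5 dBFS is 17.5 dB over -18 dBFS; at 3.5:1 that becomes 5 dB over, giving -13 dBFS; +2 dB make-up → -11 dBFS.
Stage 2: overshoot 21 dB → 21/20 = 1.05 dB → -30.95 dBFS.
Stage 3: -30.95 dBFS is at or below the -11.5 dBFS threshold — no compression; make-up brings it to -27.95 dBFS.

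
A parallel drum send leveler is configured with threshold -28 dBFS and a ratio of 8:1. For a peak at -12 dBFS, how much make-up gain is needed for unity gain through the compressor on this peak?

14 dB

Overshoot 16 dB → 16/8 = 2 dB after compression, so the compressed level is -28 + 2 = -26 dBFS.
Make-up = target − compressed = -12 − (-26) = 14 dB.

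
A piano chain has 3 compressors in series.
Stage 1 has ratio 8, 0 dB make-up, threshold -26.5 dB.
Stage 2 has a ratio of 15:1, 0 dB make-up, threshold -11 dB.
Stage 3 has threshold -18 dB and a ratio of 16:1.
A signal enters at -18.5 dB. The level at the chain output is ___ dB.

Stage 1: -18.5 dB is 8 dB over -26.5 dB; at 8:1 that becomes 1 dB over, giving -25.5 dB.
Stage 2: -25.5 dB is at or below the -11 dB threshold — no compression; output -25.5 dB.
Stage 3: -25.5 dB ≤ -18 dB, so stage 3 doesn't engage; output -25.5 dB.

-25.5 dB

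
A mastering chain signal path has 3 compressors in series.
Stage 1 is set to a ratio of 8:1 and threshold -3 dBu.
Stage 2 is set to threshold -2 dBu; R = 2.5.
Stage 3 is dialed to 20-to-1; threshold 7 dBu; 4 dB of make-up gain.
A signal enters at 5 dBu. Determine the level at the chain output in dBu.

Stage 1: 5 dBu is 8 dB over -3 dBu; at 8:1 that becomes 1 dB over, giving -2 dBu.
Stage 2: -2 dBu ≤ -2 dBu, so stage 2 doesn't engage; output -2 dBu.
Stage 3: below threshold (-2 ≤ 7); passes unchanged; make-up brings it to 2 dBu.

2 dBu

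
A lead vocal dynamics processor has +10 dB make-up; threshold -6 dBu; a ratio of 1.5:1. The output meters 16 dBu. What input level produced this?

12 dBu

Before make-up, the level was 16 − 10 = 6 dBu.
The compressed level sits 6 − (-6) = 12 dB over threshold.
Undo the ratio: input overshoot = 12 × 1.5 = 18 dB, giving input = 12 dBu.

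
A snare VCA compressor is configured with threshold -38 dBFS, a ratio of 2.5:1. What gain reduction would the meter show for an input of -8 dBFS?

The signal is 30 dB above threshold.
A 2.5:1 ratio leaves 12 dB of that excess.
So the signal is attenuated by 30 − 12 = 18 dB.

18 dB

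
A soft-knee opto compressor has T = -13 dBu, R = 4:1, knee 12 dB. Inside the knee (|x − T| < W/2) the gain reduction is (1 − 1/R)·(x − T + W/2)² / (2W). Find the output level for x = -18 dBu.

-18.03125 dBu

x − T + W/2 = -18 − (-13) + 6 = 1.
GR = (1 − 1/4) × 1² / 24 = 0.75 × 1 / 24 = 0.03125 dB.
Output = -18 − 0.03125 = -18.03125 dBu.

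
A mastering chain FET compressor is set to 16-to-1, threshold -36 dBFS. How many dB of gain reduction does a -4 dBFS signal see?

30 dB

-4 dBFS exceeds the threshold by 32 dB.
After 16:1 compression the overshoot becomes 32/16 = 2 dB.
So the signal is attenuated by 32 − 2 = 30 dB.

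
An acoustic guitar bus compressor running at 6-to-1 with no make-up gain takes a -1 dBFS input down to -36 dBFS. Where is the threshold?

-43 dBFS

Let T be the threshold. Output overshoot = (input overshoot)/R, so -36 − T = (-1 − T)/6.
6·(-36 − T) = -1 − T → 5·T = -216 − (-1) = -215.
T = -215/5 = -43 dBFS.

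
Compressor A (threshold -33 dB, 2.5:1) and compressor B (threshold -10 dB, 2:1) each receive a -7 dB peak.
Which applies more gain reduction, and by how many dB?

A: overshoot 26 dB → output overshoot 10.4 dB → GR 15.6 dB.
B: overshoot 3 dB → output overshoot 1.5 dB → GR 1.5 dB.
A applies 14.1 dB more gain reduction.

A, by 14.1 dB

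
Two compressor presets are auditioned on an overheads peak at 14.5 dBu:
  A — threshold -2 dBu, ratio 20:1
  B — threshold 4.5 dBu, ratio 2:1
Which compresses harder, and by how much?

A, by 10.675 dB

A: 16.5 dB over, compressed to 0.825 dB over, so 15.675 dB of GR.
B: 10 dB over, compressed to 5 dB over, so 5 dB of GR.
Difference: 10.675 dB in favour of A.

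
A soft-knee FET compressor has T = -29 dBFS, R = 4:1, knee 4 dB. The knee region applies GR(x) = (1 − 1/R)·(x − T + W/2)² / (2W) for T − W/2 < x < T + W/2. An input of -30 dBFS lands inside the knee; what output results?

x − T + W/2 = -30 − (-29) + 2 = 1.
GR = (1 − 1/4) × 1² / 8 = 0.75 × 1 / 8 = 0.09375 dB.
Output = -30 − 0.09375 = -30.09375 dBFS.

-30.09375 dBFS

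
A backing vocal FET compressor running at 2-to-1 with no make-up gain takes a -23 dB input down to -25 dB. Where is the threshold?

-27 dB

Input is 4 dB above T (since output overshoot × R = input overshoot: (-25 − T)·2 = -23 − T gives T = -27 dB).
Check: -27 + (-23 − (-27))/2 = -27 + 2 = -25 dB. ✓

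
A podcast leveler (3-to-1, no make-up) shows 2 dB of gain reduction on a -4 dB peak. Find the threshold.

-7 dB

Gain reduction = -4 − (-6) = 2 dB; output overshoot = GR / (R − 1) = 2 / 2 = 1 dB.
Threshold = output − output overshoot = -6 − 1 = -7 dB.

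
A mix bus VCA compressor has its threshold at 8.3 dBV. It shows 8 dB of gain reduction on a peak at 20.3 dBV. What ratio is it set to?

Input overshoot = 20.3 − 8.3 = 12 dB.
Output overshoot = 12 − 8 = 4 dB.
Ratio = input overshoot / output overshoot = 12 / 4 = 3.

3:1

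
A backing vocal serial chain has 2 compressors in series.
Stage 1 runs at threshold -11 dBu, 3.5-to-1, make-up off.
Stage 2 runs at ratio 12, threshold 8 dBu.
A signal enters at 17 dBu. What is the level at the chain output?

-3 dBu

Stage 1: overshoot 28 dB → 28/3.5 = 8 dB → -3 dBu.
Stage 2: -3 dBu ≤ 8 dBu, so stage 2 doesn't engage; output -3 dBu.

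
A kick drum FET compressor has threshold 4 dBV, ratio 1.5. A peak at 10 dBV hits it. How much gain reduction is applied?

2 dB

10 dBV exceeds the threshold by 6 dB.
After 1.5:1 compression the overshoot becomes 6/1.5 = 4 dB.
GR = overshoot in − overshoot out = 6 − 4 = 2 dB.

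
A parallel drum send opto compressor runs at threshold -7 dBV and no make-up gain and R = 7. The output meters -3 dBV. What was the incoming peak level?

21 dBV

That's 4 dB above the -7 dBV threshold.
Undo the ratio: input overshoot = 4 × 7 = 28 dB, giving input = 21 dBV.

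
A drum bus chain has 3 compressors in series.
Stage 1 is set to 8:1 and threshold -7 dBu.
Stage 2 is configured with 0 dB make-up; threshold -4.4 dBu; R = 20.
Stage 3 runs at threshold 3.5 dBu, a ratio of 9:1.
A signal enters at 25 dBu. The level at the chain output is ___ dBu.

Stage 1: 32 dB above -7 dBu, reduced 8:1 to 4 dB above → -3 dBu.
Stage 2: -3 dBu is 1.4 dB over -4.4 dBu; at 20:1 that becomes 0.07 dB over, giving -4.33 dBu.
Stage 3: below threshold (-4.33 ≤ 3.5); passes unchanged; output -4.33 dBu.

-4.33 dBu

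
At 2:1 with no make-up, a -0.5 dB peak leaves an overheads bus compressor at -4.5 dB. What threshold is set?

Let T be the threshold. Output overshoot = (input overshoot)/R, so -4.5 − T = (-0.5 − T)/2.
2·(-4.5 − T) = -0.5 − T → 1·T = -9 − (-0.5) = -8.5.
T = -8.5/1 = -8.5 dB.

-8.5 dB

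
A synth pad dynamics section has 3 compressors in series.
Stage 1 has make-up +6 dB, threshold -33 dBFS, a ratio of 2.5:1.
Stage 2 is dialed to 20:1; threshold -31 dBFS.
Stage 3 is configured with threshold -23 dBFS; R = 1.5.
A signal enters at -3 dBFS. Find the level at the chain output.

-30.2 dBFS

Stage 1: -3 dBFS is 30 dB over -33 dBFS; at 2.5:1 that becomes 12 dB over, giving -21 dBFS; +6 dB make-up → -15 dBFS.
Stage 2: 16 dB above -31 dBFS, reduced 20:1 to 0.8 dB above → -30.2 dBFS.
Stage 3: -30.2 dBFS ≤ -23 dBFS, so stage 3 doesn't engage; output -30.2 dBFS.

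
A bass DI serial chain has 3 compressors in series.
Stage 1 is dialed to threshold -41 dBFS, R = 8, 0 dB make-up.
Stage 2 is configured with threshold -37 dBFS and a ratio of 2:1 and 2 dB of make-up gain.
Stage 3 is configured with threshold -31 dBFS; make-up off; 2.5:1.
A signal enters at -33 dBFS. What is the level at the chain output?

-38 dBFS

Stage 1: -33 dBFS is 8 dB over -41 dBFS; at 8:1 that becomes 1 dB over, giving -40 dBFS.
Stage 2: below threshold (-40 ≤ -37); passes unchanged; make-up brings it to -38 dBFS.
Stage 3: -38 dBFS ≤ -31 dBFS, so stage 3 doesn't engage; output -38 dBFS.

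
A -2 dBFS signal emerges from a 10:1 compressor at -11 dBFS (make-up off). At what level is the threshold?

Input is 10 dB above T (since output overshoot × R = input overshoot: (-11 − T)·10 = -2 − T gives T = -12 dBFS).
Check: -12 + (-2 − (-12))/10 = -12 + 1 = -11 dBFS. ✓

-12 dBFS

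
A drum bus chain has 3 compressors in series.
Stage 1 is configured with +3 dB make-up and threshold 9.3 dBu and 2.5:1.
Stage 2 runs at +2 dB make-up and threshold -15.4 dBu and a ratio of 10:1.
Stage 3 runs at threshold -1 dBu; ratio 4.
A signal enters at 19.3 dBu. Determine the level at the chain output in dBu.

Stage 1: overshoot 10 dB → 10/2.5 = 4 dB → 13.3 dBu; +3 dB make-up → 16.3 dBu.
Stage 2: overshoot 31.7 dB → 31.7/10 = 3.17 dB → -12.23 dBu; +2 dB make-up → -10.23 dBu.
Stage 3: below threshold (-10.23 ≤ -1); passes unchanged; output -10.23 dBu.

-10.23 dBu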